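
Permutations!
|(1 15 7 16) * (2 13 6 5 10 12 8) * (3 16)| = 35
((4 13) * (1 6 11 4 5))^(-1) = (1 5 13 4 11 6)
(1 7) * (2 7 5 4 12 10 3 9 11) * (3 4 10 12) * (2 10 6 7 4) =(12)(1 5 6 7)(2 4 3 9 11 10) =[0, 5, 4, 9, 3, 6, 7, 1, 8, 11, 2, 10, 12]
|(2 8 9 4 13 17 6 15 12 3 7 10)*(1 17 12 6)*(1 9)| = |(1 17 9 4 13 12 3 7 10 2 8)(6 15)| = 22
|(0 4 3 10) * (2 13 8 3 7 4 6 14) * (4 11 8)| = |(0 6 14 2 13 4 7 11 8 3 10)| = 11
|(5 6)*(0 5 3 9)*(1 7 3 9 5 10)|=8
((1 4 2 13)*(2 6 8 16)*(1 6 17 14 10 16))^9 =(1 8 6 13 2 16 10 14 17 4)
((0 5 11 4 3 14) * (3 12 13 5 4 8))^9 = (14)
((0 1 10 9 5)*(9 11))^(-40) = ((0 1 10 11 9 5))^(-40) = (0 10 9)(1 11 5)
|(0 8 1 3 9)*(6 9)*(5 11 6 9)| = 15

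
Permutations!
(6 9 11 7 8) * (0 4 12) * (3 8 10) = (0 4 12)(3 8 6 9 11 7 10) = [4, 1, 2, 8, 12, 5, 9, 10, 6, 11, 3, 7, 0]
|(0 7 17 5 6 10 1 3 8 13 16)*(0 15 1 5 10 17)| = 12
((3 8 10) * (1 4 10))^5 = (10)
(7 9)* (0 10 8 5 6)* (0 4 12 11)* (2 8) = (0 10 2 8 5 6 4 12 11)(7 9) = [10, 1, 8, 3, 12, 6, 4, 9, 5, 7, 2, 0, 11]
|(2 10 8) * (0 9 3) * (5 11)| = 6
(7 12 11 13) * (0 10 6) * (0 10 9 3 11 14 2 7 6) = (0 9 3 11 13 6 10)(2 7 12 14) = [9, 1, 7, 11, 4, 5, 10, 12, 8, 3, 0, 13, 14, 6, 2]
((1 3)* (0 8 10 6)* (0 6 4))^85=(0 8 10 4)(1 3)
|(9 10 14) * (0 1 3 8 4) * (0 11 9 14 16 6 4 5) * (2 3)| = |(0 1 2 3 8 5)(4 11 9 10 16 6)| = 6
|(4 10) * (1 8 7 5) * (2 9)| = |(1 8 7 5)(2 9)(4 10)| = 4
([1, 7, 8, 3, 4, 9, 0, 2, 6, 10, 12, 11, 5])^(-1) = [6, 0, 7, 3, 4, 12, 8, 1, 2, 5, 9, 11, 10]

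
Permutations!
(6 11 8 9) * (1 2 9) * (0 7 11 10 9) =(0 7 11 8 1 2)(6 10 9) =[7, 2, 0, 3, 4, 5, 10, 11, 1, 6, 9, 8]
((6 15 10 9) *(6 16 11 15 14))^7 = ((6 14)(9 16 11 15 10))^7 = (6 14)(9 11 10 16 15)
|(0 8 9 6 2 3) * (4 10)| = |(0 8 9 6 2 3)(4 10)| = 6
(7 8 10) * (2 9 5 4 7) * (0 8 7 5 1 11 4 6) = [8, 11, 9, 3, 5, 6, 0, 7, 10, 1, 2, 4] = (0 8 10 2 9 1 11 4 5 6)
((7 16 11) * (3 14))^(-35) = ((3 14)(7 16 11))^(-35) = (3 14)(7 16 11)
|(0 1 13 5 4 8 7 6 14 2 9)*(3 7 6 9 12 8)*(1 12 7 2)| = |(0 12 8 6 14 1 13 5 4 3 2 7 9)| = 13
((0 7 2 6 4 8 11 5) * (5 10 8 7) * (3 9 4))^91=(0 5)(2 6 3 9 4 7)(8 11 10)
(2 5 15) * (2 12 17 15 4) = [0, 1, 5, 3, 2, 4, 6, 7, 8, 9, 10, 11, 17, 13, 14, 12, 16, 15] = (2 5 4)(12 17 15)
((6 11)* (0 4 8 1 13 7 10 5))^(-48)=(13)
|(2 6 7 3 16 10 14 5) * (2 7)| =6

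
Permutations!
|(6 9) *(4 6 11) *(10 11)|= 5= |(4 6 9 10 11)|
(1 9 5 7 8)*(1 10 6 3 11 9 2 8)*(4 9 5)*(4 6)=(1 2 8 10 4 9 6 3 11 5 7)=[0, 2, 8, 11, 9, 7, 3, 1, 10, 6, 4, 5]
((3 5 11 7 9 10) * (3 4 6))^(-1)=(3 6 4 10 9 7 11 5)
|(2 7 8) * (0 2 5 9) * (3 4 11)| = 6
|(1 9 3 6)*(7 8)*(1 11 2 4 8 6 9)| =6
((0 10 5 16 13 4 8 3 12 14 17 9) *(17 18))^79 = (0 10 5 16 13 4 8 3 12 14 18 17 9)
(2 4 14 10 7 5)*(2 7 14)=(2 4)(5 7)(10 14)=[0, 1, 4, 3, 2, 7, 6, 5, 8, 9, 14, 11, 12, 13, 10]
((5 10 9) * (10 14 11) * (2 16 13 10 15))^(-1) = ((2 16 13 10 9 5 14 11 15))^(-1) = (2 15 11 14 5 9 10 13 16)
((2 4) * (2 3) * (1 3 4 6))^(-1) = (1 6 2 3)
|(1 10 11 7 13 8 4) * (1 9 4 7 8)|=6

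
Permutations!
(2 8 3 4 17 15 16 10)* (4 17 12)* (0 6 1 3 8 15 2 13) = [6, 3, 15, 17, 12, 5, 1, 7, 8, 9, 13, 11, 4, 0, 14, 16, 10, 2] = (0 6 1 3 17 2 15 16 10 13)(4 12)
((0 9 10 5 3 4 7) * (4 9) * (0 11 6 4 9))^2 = (0 10 3 9 5)(4 11)(6 7)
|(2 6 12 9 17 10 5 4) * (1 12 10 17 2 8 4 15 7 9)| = |(17)(1 12)(2 6 10 5 15 7 9)(4 8)| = 14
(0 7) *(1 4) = (0 7)(1 4) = [7, 4, 2, 3, 1, 5, 6, 0]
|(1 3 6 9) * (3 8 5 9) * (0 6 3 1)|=6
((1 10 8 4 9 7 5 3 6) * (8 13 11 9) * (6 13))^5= ((1 10 6)(3 13 11 9 7 5)(4 8))^5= (1 6 10)(3 5 7 9 11 13)(4 8)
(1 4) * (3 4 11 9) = (1 11 9 3 4) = [0, 11, 2, 4, 1, 5, 6, 7, 8, 3, 10, 9]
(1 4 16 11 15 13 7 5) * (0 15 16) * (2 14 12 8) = (0 15 13 7 5 1 4)(2 14 12 8)(11 16) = [15, 4, 14, 3, 0, 1, 6, 5, 2, 9, 10, 16, 8, 7, 12, 13, 11]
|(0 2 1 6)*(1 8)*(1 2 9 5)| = 10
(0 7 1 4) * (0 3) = [7, 4, 2, 0, 3, 5, 6, 1] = (0 7 1 4 3)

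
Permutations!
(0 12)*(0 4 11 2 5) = [12, 1, 5, 3, 11, 0, 6, 7, 8, 9, 10, 2, 4] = (0 12 4 11 2 5)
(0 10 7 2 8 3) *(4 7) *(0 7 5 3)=(0 10 4 5 3 7 2 8)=[10, 1, 8, 7, 5, 3, 6, 2, 0, 9, 4]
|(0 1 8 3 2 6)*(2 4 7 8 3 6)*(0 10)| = 8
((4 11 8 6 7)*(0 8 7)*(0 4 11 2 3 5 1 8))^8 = (11)(1 8 6 4 2 3 5)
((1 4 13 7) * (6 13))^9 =(1 7 13 6 4)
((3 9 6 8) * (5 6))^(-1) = (3 8 6 5 9)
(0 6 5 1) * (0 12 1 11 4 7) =(0 6 5 11 4 7)(1 12) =[6, 12, 2, 3, 7, 11, 5, 0, 8, 9, 10, 4, 1]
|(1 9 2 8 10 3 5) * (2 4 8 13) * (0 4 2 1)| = 12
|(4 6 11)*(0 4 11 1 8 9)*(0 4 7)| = 10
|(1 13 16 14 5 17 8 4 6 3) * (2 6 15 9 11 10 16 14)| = 15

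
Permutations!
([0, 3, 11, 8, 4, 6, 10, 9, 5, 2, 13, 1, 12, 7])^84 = (1 7 5 11 13 8 2 10 3 9 6)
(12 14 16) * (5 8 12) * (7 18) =(5 8 12 14 16)(7 18) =[0, 1, 2, 3, 4, 8, 6, 18, 12, 9, 10, 11, 14, 13, 16, 15, 5, 17, 7]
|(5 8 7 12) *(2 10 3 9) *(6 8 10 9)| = 14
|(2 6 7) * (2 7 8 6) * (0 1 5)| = |(0 1 5)(6 8)| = 6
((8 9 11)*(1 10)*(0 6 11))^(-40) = ((0 6 11 8 9)(1 10))^(-40) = (11)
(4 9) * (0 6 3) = (0 6 3)(4 9) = [6, 1, 2, 0, 9, 5, 3, 7, 8, 4]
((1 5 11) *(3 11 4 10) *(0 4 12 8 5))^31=((0 4 10 3 11 1)(5 12 8))^31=(0 4 10 3 11 1)(5 12 8)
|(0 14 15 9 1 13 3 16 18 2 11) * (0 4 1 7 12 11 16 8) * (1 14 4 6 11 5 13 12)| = 12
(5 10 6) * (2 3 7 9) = (2 3 7 9)(5 10 6) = [0, 1, 3, 7, 4, 10, 5, 9, 8, 2, 6]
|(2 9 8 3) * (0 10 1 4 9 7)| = 9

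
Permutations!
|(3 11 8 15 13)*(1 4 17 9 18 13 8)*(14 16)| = |(1 4 17 9 18 13 3 11)(8 15)(14 16)| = 8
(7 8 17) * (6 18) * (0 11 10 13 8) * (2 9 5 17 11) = (0 2 9 5 17 7)(6 18)(8 11 10 13) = [2, 1, 9, 3, 4, 17, 18, 0, 11, 5, 13, 10, 12, 8, 14, 15, 16, 7, 6]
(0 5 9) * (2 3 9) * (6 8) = (0 5 2 3 9)(6 8) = [5, 1, 3, 9, 4, 2, 8, 7, 6, 0]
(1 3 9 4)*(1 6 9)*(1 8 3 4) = (1 4 6 9)(3 8) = [0, 4, 2, 8, 6, 5, 9, 7, 3, 1]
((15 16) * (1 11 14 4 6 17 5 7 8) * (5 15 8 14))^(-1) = (1 8 16 15 17 6 4 14 7 5 11)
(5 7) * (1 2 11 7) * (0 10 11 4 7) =(0 10 11)(1 2 4 7 5) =[10, 2, 4, 3, 7, 1, 6, 5, 8, 9, 11, 0]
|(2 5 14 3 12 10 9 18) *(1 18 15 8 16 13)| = |(1 18 2 5 14 3 12 10 9 15 8 16 13)| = 13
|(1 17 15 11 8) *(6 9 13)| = |(1 17 15 11 8)(6 9 13)| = 15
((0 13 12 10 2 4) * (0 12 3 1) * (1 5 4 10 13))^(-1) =(0 1)(2 10)(3 13 12 4 5)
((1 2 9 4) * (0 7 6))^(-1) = (0 6 7)(1 4 9 2)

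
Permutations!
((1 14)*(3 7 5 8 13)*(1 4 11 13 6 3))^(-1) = (1 13 11 4 14)(3 6 8 5 7)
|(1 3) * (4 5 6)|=6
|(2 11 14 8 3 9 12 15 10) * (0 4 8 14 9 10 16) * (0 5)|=12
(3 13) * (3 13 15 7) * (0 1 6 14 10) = [1, 6, 2, 15, 4, 5, 14, 3, 8, 9, 0, 11, 12, 13, 10, 7] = (0 1 6 14 10)(3 15 7)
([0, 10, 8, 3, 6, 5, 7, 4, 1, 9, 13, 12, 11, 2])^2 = (1 13 8 10 2)(4 7 6)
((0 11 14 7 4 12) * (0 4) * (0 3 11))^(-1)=((3 11 14 7)(4 12))^(-1)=(3 7 14 11)(4 12)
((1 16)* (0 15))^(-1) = (0 15)(1 16)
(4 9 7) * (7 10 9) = [0, 1, 2, 3, 7, 5, 6, 4, 8, 10, 9] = (4 7)(9 10)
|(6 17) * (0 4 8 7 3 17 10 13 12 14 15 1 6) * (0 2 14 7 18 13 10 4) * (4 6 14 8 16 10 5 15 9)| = 8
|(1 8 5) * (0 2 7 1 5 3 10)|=7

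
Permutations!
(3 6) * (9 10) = (3 6)(9 10) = [0, 1, 2, 6, 4, 5, 3, 7, 8, 10, 9]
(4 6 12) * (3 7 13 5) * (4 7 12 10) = (3 12 7 13 5)(4 6 10) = [0, 1, 2, 12, 6, 3, 10, 13, 8, 9, 4, 11, 7, 5]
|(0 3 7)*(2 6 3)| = 5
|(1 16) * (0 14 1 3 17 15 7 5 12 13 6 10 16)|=30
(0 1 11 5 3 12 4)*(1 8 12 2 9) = (0 8 12 4)(1 11 5 3 2 9) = [8, 11, 9, 2, 0, 3, 6, 7, 12, 1, 10, 5, 4]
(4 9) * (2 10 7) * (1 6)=(1 6)(2 10 7)(4 9)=[0, 6, 10, 3, 9, 5, 1, 2, 8, 4, 7]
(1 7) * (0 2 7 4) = [2, 4, 7, 3, 0, 5, 6, 1] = (0 2 7 1 4)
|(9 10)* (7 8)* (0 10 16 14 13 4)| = 14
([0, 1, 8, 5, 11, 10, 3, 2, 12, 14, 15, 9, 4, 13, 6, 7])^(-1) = [0, 1, 7, 6, 12, 3, 14, 15, 2, 11, 5, 4, 8, 13, 9, 10]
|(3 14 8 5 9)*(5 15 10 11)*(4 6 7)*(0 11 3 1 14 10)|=|(0 11 5 9 1 14 8 15)(3 10)(4 6 7)|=24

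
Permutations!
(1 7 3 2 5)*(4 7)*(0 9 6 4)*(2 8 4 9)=(0 2 5 1)(3 8 4 7)(6 9)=[2, 0, 5, 8, 7, 1, 9, 3, 4, 6]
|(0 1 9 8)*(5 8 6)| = |(0 1 9 6 5 8)| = 6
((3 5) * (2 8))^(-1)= (2 8)(3 5)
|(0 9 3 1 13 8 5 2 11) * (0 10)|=10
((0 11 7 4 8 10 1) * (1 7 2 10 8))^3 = ((0 11 2 10 7 4 1))^3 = (0 10 1 2 4 11 7)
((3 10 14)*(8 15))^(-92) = ((3 10 14)(8 15))^(-92) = (15)(3 10 14)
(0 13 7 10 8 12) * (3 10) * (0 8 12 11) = (0 13 7 3 10 12 8 11) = [13, 1, 2, 10, 4, 5, 6, 3, 11, 9, 12, 0, 8, 7]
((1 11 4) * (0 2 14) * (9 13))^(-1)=((0 2 14)(1 11 4)(9 13))^(-1)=(0 14 2)(1 4 11)(9 13)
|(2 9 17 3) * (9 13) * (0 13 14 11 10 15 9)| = |(0 13)(2 14 11 10 15 9 17 3)| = 8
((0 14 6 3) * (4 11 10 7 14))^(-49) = ((0 4 11 10 7 14 6 3))^(-49) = (0 3 6 14 7 10 11 4)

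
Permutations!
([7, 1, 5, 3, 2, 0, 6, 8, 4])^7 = [7, 1, 5, 3, 2, 0, 6, 8, 4]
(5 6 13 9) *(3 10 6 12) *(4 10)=(3 4 10 6 13 9 5 12)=[0, 1, 2, 4, 10, 12, 13, 7, 8, 5, 6, 11, 3, 9]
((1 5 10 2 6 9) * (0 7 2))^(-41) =(0 10 5 1 9 6 2 7)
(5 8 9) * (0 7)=[7, 1, 2, 3, 4, 8, 6, 0, 9, 5]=(0 7)(5 8 9)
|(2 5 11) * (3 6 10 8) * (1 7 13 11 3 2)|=12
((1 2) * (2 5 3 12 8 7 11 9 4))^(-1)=((1 5 3 12 8 7 11 9 4 2))^(-1)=(1 2 4 9 11 7 8 12 3 5)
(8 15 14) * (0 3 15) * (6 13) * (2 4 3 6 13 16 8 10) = (0 6 16 8)(2 4 3 15 14 10) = [6, 1, 4, 15, 3, 5, 16, 7, 0, 9, 2, 11, 12, 13, 10, 14, 8]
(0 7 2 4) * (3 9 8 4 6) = (0 7 2 6 3 9 8 4) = [7, 1, 6, 9, 0, 5, 3, 2, 4, 8]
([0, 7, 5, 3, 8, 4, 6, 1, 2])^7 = [0, 7, 8, 3, 5, 2, 6, 1, 4]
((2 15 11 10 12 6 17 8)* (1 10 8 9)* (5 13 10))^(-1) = ((1 5 13 10 12 6 17 9)(2 15 11 8))^(-1) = (1 9 17 6 12 10 13 5)(2 8 11 15)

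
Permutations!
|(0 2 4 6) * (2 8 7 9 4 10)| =|(0 8 7 9 4 6)(2 10)| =6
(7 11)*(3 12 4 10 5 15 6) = (3 12 4 10 5 15 6)(7 11) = [0, 1, 2, 12, 10, 15, 3, 11, 8, 9, 5, 7, 4, 13, 14, 6]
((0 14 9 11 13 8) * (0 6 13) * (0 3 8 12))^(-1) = (0 12 13 6 8 3 11 9 14)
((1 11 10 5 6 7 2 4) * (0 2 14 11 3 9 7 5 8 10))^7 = ((0 2 4 1 3 9 7 14 11)(5 6)(8 10))^7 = (0 14 9 1 2 11 7 3 4)(5 6)(8 10)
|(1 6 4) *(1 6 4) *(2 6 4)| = 3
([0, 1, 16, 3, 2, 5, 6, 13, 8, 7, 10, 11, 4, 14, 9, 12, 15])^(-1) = [0, 1, 4, 3, 12, 5, 6, 9, 8, 14, 10, 11, 15, 7, 13, 16, 2]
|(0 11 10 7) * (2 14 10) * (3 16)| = 6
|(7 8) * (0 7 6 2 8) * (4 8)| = |(0 7)(2 4 8 6)| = 4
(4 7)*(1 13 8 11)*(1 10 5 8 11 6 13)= (4 7)(5 8 6 13 11 10)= [0, 1, 2, 3, 7, 8, 13, 4, 6, 9, 5, 10, 12, 11]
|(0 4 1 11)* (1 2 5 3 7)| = |(0 4 2 5 3 7 1 11)| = 8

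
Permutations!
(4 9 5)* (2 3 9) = (2 3 9 5 4) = [0, 1, 3, 9, 2, 4, 6, 7, 8, 5]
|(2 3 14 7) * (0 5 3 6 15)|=|(0 5 3 14 7 2 6 15)|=8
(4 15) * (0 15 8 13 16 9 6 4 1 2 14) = (0 15 1 2 14)(4 8 13 16 9 6) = [15, 2, 14, 3, 8, 5, 4, 7, 13, 6, 10, 11, 12, 16, 0, 1, 9]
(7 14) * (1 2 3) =[0, 2, 3, 1, 4, 5, 6, 14, 8, 9, 10, 11, 12, 13, 7] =(1 2 3)(7 14)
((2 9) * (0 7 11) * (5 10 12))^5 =((0 7 11)(2 9)(5 10 12))^5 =(0 11 7)(2 9)(5 12 10)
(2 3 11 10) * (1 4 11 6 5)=(1 4 11 10 2 3 6 5)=[0, 4, 3, 6, 11, 1, 5, 7, 8, 9, 2, 10]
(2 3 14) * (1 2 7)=(1 2 3 14 7)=[0, 2, 3, 14, 4, 5, 6, 1, 8, 9, 10, 11, 12, 13, 7]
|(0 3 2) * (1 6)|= 6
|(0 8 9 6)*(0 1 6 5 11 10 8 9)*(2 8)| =|(0 9 5 11 10 2 8)(1 6)| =14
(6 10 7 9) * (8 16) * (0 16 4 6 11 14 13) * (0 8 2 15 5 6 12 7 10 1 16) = (1 16 2 15 5 6)(4 12 7 9 11 14 13 8) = [0, 16, 15, 3, 12, 6, 1, 9, 4, 11, 10, 14, 7, 8, 13, 5, 2]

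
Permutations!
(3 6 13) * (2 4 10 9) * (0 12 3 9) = (0 12 3 6 13 9 2 4 10) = [12, 1, 4, 6, 10, 5, 13, 7, 8, 2, 0, 11, 3, 9]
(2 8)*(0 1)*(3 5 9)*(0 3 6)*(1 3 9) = (0 3 5 1 9 6)(2 8) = [3, 9, 8, 5, 4, 1, 0, 7, 2, 6]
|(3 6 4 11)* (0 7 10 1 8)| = 20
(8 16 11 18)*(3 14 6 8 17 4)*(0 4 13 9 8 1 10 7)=(0 4 3 14 6 1 10 7)(8 16 11 18 17 13 9)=[4, 10, 2, 14, 3, 5, 1, 0, 16, 8, 7, 18, 12, 9, 6, 15, 11, 13, 17]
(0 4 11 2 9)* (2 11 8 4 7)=(11)(0 7 2 9)(4 8)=[7, 1, 9, 3, 8, 5, 6, 2, 4, 0, 10, 11]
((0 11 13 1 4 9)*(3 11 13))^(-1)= (0 9 4 1 13)(3 11)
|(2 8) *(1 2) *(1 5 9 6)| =6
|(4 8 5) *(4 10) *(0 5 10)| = 6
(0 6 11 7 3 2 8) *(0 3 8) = (0 6 11 7 8 3 2) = [6, 1, 0, 2, 4, 5, 11, 8, 3, 9, 10, 7]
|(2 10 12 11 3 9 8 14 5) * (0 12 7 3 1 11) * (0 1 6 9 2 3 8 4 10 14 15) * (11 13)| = |(0 12 1 13 11 6 9 4 10 7 8 15)(2 14 5 3)| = 12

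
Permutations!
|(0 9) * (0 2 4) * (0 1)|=5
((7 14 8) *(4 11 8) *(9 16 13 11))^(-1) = ((4 9 16 13 11 8 7 14))^(-1) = (4 14 7 8 11 13 16 9)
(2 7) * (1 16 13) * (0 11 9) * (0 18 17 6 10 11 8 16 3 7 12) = (0 8 16 13 1 3 7 2 12)(6 10 11 9 18 17) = [8, 3, 12, 7, 4, 5, 10, 2, 16, 18, 11, 9, 0, 1, 14, 15, 13, 6, 17]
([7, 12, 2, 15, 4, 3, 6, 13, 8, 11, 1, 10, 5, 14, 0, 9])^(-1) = [14, 10, 2, 5, 4, 12, 6, 0, 8, 15, 11, 9, 1, 7, 13, 3]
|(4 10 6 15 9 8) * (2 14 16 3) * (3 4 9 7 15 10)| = |(2 14 16 4 3)(6 10)(7 15)(8 9)| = 10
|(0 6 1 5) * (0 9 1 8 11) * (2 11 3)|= |(0 6 8 3 2 11)(1 5 9)|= 6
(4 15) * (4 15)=(15)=[0, 1, 2, 3, 4, 5, 6, 7, 8, 9, 10, 11, 12, 13, 14, 15]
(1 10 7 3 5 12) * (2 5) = (1 10 7 3 2 5 12) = [0, 10, 5, 2, 4, 12, 6, 3, 8, 9, 7, 11, 1]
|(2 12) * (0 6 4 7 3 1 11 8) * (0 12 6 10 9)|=|(0 10 9)(1 11 8 12 2 6 4 7 3)|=9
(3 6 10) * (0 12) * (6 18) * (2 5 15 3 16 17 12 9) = [9, 1, 5, 18, 4, 15, 10, 7, 8, 2, 16, 11, 0, 13, 14, 3, 17, 12, 6] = (0 9 2 5 15 3 18 6 10 16 17 12)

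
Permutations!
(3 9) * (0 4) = (0 4)(3 9) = [4, 1, 2, 9, 0, 5, 6, 7, 8, 3]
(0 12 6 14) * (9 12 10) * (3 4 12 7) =(0 10 9 7 3 4 12 6 14) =[10, 1, 2, 4, 12, 5, 14, 3, 8, 7, 9, 11, 6, 13, 0]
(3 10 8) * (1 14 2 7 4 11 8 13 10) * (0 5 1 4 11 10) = (0 5 1 14 2 7 11 8 3 4 10 13) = [5, 14, 7, 4, 10, 1, 6, 11, 3, 9, 13, 8, 12, 0, 2]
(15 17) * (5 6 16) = (5 6 16)(15 17) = [0, 1, 2, 3, 4, 6, 16, 7, 8, 9, 10, 11, 12, 13, 14, 17, 5, 15]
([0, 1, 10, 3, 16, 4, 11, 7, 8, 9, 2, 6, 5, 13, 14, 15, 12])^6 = (4 12)(5 16)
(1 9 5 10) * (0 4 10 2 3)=(0 4 10 1 9 5 2 3)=[4, 9, 3, 0, 10, 2, 6, 7, 8, 5, 1]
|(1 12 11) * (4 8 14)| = 3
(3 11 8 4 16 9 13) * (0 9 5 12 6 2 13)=[9, 1, 13, 11, 16, 12, 2, 7, 4, 0, 10, 8, 6, 3, 14, 15, 5]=(0 9)(2 13 3 11 8 4 16 5 12 6)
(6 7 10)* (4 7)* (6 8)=(4 7 10 8 6)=[0, 1, 2, 3, 7, 5, 4, 10, 6, 9, 8]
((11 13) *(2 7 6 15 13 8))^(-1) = ((2 7 6 15 13 11 8))^(-1) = (2 8 11 13 15 6 7)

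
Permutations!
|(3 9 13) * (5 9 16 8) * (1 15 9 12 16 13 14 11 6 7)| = |(1 15 9 14 11 6 7)(3 13)(5 12 16 8)| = 28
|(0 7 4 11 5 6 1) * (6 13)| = 8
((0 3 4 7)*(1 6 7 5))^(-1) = ((0 3 4 5 1 6 7))^(-1) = (0 7 6 1 5 4 3)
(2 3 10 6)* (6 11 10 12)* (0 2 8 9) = (0 2 3 12 6 8 9)(10 11) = [2, 1, 3, 12, 4, 5, 8, 7, 9, 0, 11, 10, 6]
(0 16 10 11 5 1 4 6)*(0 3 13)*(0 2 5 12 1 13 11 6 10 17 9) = (0 16 17 9)(1 4 10 6 3 11 12)(2 5 13) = [16, 4, 5, 11, 10, 13, 3, 7, 8, 0, 6, 12, 1, 2, 14, 15, 17, 9]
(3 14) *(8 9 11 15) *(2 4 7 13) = (2 4 7 13)(3 14)(8 9 11 15) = [0, 1, 4, 14, 7, 5, 6, 13, 9, 11, 10, 15, 12, 2, 3, 8]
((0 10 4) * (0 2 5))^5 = ((0 10 4 2 5))^5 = (10)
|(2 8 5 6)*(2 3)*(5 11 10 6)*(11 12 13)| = |(2 8 12 13 11 10 6 3)| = 8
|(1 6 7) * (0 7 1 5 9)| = |(0 7 5 9)(1 6)| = 4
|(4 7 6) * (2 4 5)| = |(2 4 7 6 5)| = 5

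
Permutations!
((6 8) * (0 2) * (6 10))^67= (0 2)(6 8 10)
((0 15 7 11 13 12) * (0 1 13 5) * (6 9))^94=(0 5 11 7 15)(1 13 12)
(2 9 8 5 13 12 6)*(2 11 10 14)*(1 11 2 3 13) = (1 11 10 14 3 13 12 6 2 9 8 5) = [0, 11, 9, 13, 4, 1, 2, 7, 5, 8, 14, 10, 6, 12, 3]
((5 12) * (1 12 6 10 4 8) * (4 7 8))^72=((1 12 5 6 10 7 8))^72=(1 5 10 8 12 6 7)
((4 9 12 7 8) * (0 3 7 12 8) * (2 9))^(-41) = (12)(0 3 7)(2 4 8 9)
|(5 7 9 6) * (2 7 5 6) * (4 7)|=|(2 4 7 9)|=4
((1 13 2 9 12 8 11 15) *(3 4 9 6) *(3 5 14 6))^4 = (1 4 11 2 12)(3 8 13 9 15)(5 14 6)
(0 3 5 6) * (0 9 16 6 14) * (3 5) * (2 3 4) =(0 5 14)(2 3 4)(6 9 16) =[5, 1, 3, 4, 2, 14, 9, 7, 8, 16, 10, 11, 12, 13, 0, 15, 6]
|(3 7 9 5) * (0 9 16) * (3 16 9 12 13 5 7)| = |(0 12 13 5 16)(7 9)| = 10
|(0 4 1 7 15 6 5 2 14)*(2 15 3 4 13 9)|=|(0 13 9 2 14)(1 7 3 4)(5 15 6)|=60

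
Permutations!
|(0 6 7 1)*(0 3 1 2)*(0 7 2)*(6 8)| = |(0 8 6 2 7)(1 3)| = 10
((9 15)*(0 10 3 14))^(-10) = ((0 10 3 14)(9 15))^(-10) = (15)(0 3)(10 14)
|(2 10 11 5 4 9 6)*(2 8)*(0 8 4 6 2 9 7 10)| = |(0 8 9 2)(4 7 10 11 5 6)| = 12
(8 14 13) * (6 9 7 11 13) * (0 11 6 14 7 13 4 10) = (14)(0 11 4 10)(6 9 13 8 7) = [11, 1, 2, 3, 10, 5, 9, 6, 7, 13, 0, 4, 12, 8, 14]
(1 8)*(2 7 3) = (1 8)(2 7 3) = [0, 8, 7, 2, 4, 5, 6, 3, 1]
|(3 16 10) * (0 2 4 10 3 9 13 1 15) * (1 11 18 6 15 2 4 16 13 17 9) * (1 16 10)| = |(0 4 1 2 10 16 3 13 11 18 6 15)(9 17)| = 12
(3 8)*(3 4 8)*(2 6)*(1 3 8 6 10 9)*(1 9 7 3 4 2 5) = (1 4 6 5)(2 10 7 3 8) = [0, 4, 10, 8, 6, 1, 5, 3, 2, 9, 7]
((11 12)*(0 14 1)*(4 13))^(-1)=((0 14 1)(4 13)(11 12))^(-1)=(0 1 14)(4 13)(11 12)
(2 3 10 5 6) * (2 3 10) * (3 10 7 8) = [0, 1, 7, 2, 4, 6, 10, 8, 3, 9, 5] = (2 7 8 3)(5 6 10)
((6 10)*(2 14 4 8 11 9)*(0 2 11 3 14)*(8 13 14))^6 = ((0 2)(3 8)(4 13 14)(6 10)(9 11))^6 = (14)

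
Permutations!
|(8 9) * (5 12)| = 2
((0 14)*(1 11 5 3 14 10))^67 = (0 5 10 3 1 14 11)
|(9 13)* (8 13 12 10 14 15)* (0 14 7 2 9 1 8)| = 15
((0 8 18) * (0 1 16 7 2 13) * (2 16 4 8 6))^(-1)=((0 6 2 13)(1 4 8 18)(7 16))^(-1)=(0 13 2 6)(1 18 8 4)(7 16)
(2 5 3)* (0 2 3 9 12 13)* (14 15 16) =(0 2 5 9 12 13)(14 15 16) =[2, 1, 5, 3, 4, 9, 6, 7, 8, 12, 10, 11, 13, 0, 15, 16, 14]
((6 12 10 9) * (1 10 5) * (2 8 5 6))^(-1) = ((1 10 9 2 8 5)(6 12))^(-1) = (1 5 8 2 9 10)(6 12)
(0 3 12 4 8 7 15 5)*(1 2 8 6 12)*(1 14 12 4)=(0 3 14 12 1 2 8 7 15 5)(4 6)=[3, 2, 8, 14, 6, 0, 4, 15, 7, 9, 10, 11, 1, 13, 12, 5]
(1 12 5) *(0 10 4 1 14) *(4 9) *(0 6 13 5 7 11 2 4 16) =[10, 12, 4, 3, 1, 14, 13, 11, 8, 16, 9, 2, 7, 5, 6, 15, 0] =(0 10 9 16)(1 12 7 11 2 4)(5 14 6 13)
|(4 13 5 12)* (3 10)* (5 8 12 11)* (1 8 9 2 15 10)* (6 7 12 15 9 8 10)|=42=|(1 10 3)(2 9)(4 13 8 15 6 7 12)(5 11)|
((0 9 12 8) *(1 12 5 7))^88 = (0 1 9 12 5 8 7)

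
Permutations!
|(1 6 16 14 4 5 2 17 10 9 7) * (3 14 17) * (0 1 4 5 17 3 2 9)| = 12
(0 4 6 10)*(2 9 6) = [4, 1, 9, 3, 2, 5, 10, 7, 8, 6, 0] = (0 4 2 9 6 10)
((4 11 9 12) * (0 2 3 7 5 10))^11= (0 10 5 7 3 2)(4 12 9 11)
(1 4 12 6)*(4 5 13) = [0, 5, 2, 3, 12, 13, 1, 7, 8, 9, 10, 11, 6, 4] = (1 5 13 4 12 6)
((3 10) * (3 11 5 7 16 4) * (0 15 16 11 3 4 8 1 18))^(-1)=(0 18 1 8 16 15)(3 10)(5 11 7)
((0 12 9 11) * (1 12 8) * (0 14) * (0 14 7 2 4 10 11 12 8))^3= (14)(1 8)(2 11 4 7 10)(9 12)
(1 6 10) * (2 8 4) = (1 6 10)(2 8 4) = [0, 6, 8, 3, 2, 5, 10, 7, 4, 9, 1]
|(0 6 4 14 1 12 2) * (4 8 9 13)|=|(0 6 8 9 13 4 14 1 12 2)|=10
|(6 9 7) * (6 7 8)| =|(6 9 8)| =3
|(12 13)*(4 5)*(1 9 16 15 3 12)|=14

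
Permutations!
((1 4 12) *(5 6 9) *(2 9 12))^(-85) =((1 4 2 9 5 6 12))^(-85) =(1 12 6 5 9 2 4)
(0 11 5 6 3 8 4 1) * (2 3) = (0 11 5 6 2 3 8 4 1) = [11, 0, 3, 8, 1, 6, 2, 7, 4, 9, 10, 5]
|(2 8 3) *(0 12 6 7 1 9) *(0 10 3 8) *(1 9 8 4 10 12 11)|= |(0 11 1 8 4 10 3 2)(6 7 9 12)|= 8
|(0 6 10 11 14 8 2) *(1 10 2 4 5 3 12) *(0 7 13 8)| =|(0 6 2 7 13 8 4 5 3 12 1 10 11 14)| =14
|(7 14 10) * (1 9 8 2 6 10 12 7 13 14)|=10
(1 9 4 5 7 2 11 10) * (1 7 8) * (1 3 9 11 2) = (1 11 10 7)(3 9 4 5 8) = [0, 11, 2, 9, 5, 8, 6, 1, 3, 4, 7, 10]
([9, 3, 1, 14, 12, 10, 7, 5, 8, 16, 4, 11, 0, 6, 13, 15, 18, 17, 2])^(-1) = (0 12 4 10 5 7 6 13 14 3 1 2 18 16 9)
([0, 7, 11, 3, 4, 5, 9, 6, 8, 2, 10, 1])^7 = (1 7 6 9 2 11)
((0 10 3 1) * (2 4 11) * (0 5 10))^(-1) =(1 3 10 5)(2 11 4)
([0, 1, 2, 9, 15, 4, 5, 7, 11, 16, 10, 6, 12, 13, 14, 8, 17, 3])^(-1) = (3 17 16 9)(4 5 6 11 8 15)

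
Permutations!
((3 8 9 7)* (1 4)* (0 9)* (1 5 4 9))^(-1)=((0 1 9 7 3 8)(4 5))^(-1)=(0 8 3 7 9 1)(4 5)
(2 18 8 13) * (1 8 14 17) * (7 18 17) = (1 8 13 2 17)(7 18 14) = [0, 8, 17, 3, 4, 5, 6, 18, 13, 9, 10, 11, 12, 2, 7, 15, 16, 1, 14]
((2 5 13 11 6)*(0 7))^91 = (0 7)(2 5 13 11 6)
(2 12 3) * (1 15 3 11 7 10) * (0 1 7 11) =(0 1 15 3 2 12)(7 10) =[1, 15, 12, 2, 4, 5, 6, 10, 8, 9, 7, 11, 0, 13, 14, 3]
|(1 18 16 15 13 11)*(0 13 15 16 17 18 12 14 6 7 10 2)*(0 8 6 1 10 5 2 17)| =|(0 13 11 10 17 18)(1 12 14)(2 8 6 7 5)| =30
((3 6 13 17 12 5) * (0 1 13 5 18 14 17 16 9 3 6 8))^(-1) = ((0 1 13 16 9 3 8)(5 6)(12 18 14 17))^(-1) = (0 8 3 9 16 13 1)(5 6)(12 17 14 18)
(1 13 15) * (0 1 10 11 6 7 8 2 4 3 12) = (0 1 13 15 10 11 6 7 8 2 4 3 12) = [1, 13, 4, 12, 3, 5, 7, 8, 2, 9, 11, 6, 0, 15, 14, 10]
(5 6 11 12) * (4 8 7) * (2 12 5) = (2 12)(4 8 7)(5 6 11) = [0, 1, 12, 3, 8, 6, 11, 4, 7, 9, 10, 5, 2]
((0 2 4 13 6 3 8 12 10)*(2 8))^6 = (0 12)(2 4 13 6 3)(8 10)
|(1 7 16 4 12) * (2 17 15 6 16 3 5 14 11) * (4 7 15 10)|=|(1 15 6 16 7 3 5 14 11 2 17 10 4 12)|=14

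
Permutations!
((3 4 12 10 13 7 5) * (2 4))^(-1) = (2 3 5 7 13 10 12 4)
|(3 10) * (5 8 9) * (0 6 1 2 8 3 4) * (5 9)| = |(0 6 1 2 8 5 3 10 4)| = 9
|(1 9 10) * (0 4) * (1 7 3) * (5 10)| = 6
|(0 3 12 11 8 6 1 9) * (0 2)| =|(0 3 12 11 8 6 1 9 2)| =9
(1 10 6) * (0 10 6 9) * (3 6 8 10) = (0 3 6 1 8 10 9) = [3, 8, 2, 6, 4, 5, 1, 7, 10, 0, 9]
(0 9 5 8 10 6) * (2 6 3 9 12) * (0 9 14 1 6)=(0 12 2)(1 6 9 5 8 10 3 14)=[12, 6, 0, 14, 4, 8, 9, 7, 10, 5, 3, 11, 2, 13, 1]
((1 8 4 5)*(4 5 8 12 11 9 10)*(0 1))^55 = ((0 1 12 11 9 10 4 8 5))^55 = (0 1 12 11 9 10 4 8 5)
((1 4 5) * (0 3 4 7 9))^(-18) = (0 5 9 4 7 3 1) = ((0 3 4 5 1 7 9))^(-18)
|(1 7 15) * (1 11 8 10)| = |(1 7 15 11 8 10)| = 6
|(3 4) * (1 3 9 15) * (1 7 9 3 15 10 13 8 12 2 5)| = 10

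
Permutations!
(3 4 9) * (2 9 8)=(2 9 3 4 8)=[0, 1, 9, 4, 8, 5, 6, 7, 2, 3]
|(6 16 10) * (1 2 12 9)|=12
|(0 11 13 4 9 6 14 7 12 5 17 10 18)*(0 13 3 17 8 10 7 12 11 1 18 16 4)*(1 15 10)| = 28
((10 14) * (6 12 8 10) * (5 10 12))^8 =((5 10 14 6)(8 12))^8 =(14)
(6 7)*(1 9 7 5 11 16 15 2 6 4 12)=(1 9 7 4 12)(2 6 5 11 16 15)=[0, 9, 6, 3, 12, 11, 5, 4, 8, 7, 10, 16, 1, 13, 14, 2, 15]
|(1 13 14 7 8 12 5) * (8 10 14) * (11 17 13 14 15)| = 11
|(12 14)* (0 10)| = 2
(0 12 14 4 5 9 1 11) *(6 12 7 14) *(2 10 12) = (0 7 14 4 5 9 1 11)(2 10 12 6) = [7, 11, 10, 3, 5, 9, 2, 14, 8, 1, 12, 0, 6, 13, 4]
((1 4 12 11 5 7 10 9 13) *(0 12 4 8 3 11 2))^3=((0 12 2)(1 8 3 11 5 7 10 9 13))^3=(1 11 10)(3 7 13)(5 9 8)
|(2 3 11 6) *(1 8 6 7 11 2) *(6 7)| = 10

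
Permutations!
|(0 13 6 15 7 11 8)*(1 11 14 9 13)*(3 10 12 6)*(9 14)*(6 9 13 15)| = 28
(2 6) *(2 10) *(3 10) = [0, 1, 6, 10, 4, 5, 3, 7, 8, 9, 2] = (2 6 3 10)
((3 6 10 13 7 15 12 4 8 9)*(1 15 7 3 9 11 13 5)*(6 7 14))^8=(1 7 4 10 13 15 14 8 5 3 12 6 11)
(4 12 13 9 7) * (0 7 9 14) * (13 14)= [7, 1, 2, 3, 12, 5, 6, 4, 8, 9, 10, 11, 14, 13, 0]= (0 7 4 12 14)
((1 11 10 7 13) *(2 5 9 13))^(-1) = ((1 11 10 7 2 5 9 13))^(-1) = (1 13 9 5 2 7 10 11)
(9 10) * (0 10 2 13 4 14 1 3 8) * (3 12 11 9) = (0 10 3 8)(1 12 11 9 2 13 4 14) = [10, 12, 13, 8, 14, 5, 6, 7, 0, 2, 3, 9, 11, 4, 1]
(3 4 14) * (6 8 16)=[0, 1, 2, 4, 14, 5, 8, 7, 16, 9, 10, 11, 12, 13, 3, 15, 6]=(3 4 14)(6 8 16)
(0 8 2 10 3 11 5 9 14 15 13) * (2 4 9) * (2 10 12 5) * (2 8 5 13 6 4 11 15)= (0 5 10 3 15 6 4 9 14 2 12 13)(8 11)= [5, 1, 12, 15, 9, 10, 4, 7, 11, 14, 3, 8, 13, 0, 2, 6]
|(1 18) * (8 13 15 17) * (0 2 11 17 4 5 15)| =6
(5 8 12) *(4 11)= [0, 1, 2, 3, 11, 8, 6, 7, 12, 9, 10, 4, 5]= (4 11)(5 8 12)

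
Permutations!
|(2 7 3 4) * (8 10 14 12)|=|(2 7 3 4)(8 10 14 12)|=4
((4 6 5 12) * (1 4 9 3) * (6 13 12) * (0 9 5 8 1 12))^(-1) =(0 13 4 1 8 6 5 12 3 9)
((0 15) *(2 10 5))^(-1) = (0 15)(2 5 10)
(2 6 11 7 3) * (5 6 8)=(2 8 5 6 11 7 3)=[0, 1, 8, 2, 4, 6, 11, 3, 5, 9, 10, 7]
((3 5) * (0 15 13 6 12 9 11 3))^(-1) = (0 5 3 11 9 12 6 13 15)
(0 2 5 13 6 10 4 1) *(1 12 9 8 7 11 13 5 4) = [2, 0, 4, 3, 12, 5, 10, 11, 7, 8, 1, 13, 9, 6] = (0 2 4 12 9 8 7 11 13 6 10 1)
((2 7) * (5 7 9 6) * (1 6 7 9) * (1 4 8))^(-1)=(1 8 4 2 7 9 5 6)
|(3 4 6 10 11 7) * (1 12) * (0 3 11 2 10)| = 4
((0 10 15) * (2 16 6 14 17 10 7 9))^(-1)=(0 15 10 17 14 6 16 2 9 7)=((0 7 9 2 16 6 14 17 10 15))^(-1)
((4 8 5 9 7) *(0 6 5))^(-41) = ((0 6 5 9 7 4 8))^(-41) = (0 6 5 9 7 4 8)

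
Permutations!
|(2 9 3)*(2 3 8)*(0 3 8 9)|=|(9)(0 3 8 2)|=4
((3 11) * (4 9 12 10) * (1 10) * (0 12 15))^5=((0 12 1 10 4 9 15)(3 11))^5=(0 9 10 12 15 4 1)(3 11)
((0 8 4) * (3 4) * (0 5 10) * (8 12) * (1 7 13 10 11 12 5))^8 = (0 7 3 11 10 1 8 5 13 4 12)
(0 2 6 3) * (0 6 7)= (0 2 7)(3 6)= [2, 1, 7, 6, 4, 5, 3, 0]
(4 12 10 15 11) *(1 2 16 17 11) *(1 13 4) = (1 2 16 17 11)(4 12 10 15 13) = [0, 2, 16, 3, 12, 5, 6, 7, 8, 9, 15, 1, 10, 4, 14, 13, 17, 11]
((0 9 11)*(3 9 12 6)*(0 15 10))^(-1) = (0 10 15 11 9 3 6 12)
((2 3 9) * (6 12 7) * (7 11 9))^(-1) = ((2 3 7 6 12 11 9))^(-1) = (2 9 11 12 6 7 3)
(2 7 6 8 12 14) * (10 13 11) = (2 7 6 8 12 14)(10 13 11) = [0, 1, 7, 3, 4, 5, 8, 6, 12, 9, 13, 10, 14, 11, 2]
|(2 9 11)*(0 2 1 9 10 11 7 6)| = 8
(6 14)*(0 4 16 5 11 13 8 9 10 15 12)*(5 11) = (0 4 16 11 13 8 9 10 15 12)(6 14) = [4, 1, 2, 3, 16, 5, 14, 7, 9, 10, 15, 13, 0, 8, 6, 12, 11]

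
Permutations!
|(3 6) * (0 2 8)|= |(0 2 8)(3 6)|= 6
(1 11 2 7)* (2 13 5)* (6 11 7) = (1 7)(2 6 11 13 5) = [0, 7, 6, 3, 4, 2, 11, 1, 8, 9, 10, 13, 12, 5]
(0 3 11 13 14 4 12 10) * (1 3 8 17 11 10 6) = (0 8 17 11 13 14 4 12 6 1 3 10) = [8, 3, 2, 10, 12, 5, 1, 7, 17, 9, 0, 13, 6, 14, 4, 15, 16, 11]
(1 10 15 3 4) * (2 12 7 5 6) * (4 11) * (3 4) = (1 10 15 4)(2 12 7 5 6)(3 11) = [0, 10, 12, 11, 1, 6, 2, 5, 8, 9, 15, 3, 7, 13, 14, 4]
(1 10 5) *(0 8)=(0 8)(1 10 5)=[8, 10, 2, 3, 4, 1, 6, 7, 0, 9, 5]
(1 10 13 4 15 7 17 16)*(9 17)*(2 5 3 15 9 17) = (1 10 13 4 9 2 5 3 15 7 17 16) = [0, 10, 5, 15, 9, 3, 6, 17, 8, 2, 13, 11, 12, 4, 14, 7, 1, 16]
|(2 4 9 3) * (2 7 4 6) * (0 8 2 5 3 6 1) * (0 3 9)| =21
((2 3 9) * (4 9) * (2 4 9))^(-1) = ((2 3 9 4))^(-1) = (2 4 9 3)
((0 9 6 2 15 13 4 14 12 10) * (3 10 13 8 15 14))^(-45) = ((0 9 6 2 14 12 13 4 3 10)(8 15))^(-45) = (0 12)(2 3)(4 6)(8 15)(9 13)(10 14)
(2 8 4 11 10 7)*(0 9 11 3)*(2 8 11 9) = (0 2 11 10 7 8 4 3) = [2, 1, 11, 0, 3, 5, 6, 8, 4, 9, 7, 10]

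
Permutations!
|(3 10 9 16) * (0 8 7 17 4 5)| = 12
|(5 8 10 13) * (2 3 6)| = 12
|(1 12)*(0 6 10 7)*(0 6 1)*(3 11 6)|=|(0 1 12)(3 11 6 10 7)|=15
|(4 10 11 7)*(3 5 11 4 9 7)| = 6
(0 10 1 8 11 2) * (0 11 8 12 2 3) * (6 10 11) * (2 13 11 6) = (0 6 10 1 12 13 11 3) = [6, 12, 2, 0, 4, 5, 10, 7, 8, 9, 1, 3, 13, 11]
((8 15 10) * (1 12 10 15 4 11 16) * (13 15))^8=(1 12 10 8 4 11 16)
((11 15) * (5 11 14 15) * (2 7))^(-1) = (2 7)(5 11)(14 15)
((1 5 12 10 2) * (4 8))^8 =((1 5 12 10 2)(4 8))^8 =(1 10 5 2 12)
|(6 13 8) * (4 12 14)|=|(4 12 14)(6 13 8)|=3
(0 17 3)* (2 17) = (0 2 17 3) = [2, 1, 17, 0, 4, 5, 6, 7, 8, 9, 10, 11, 12, 13, 14, 15, 16, 3]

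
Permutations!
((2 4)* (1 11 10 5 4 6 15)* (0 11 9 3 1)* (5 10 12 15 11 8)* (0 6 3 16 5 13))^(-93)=((0 8 13)(1 9 16 5 4 2 3)(6 11 12 15))^(-93)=(1 2 5 9 3 4 16)(6 15 12 11)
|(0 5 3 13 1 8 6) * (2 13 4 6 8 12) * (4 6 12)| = 20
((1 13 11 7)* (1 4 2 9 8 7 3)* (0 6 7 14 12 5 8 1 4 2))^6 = (0 13 7 3 9)(1 6 11 2 4)(5 14)(8 12)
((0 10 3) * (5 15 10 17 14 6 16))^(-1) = ((0 17 14 6 16 5 15 10 3))^(-1) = (0 3 10 15 5 16 6 14 17)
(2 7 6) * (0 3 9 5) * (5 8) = (0 3 9 8 5)(2 7 6) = [3, 1, 7, 9, 4, 0, 2, 6, 5, 8]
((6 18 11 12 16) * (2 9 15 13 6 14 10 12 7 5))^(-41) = (2 6 5 13 7 15 11 9 18)(10 14 16 12)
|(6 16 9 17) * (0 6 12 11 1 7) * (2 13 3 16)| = |(0 6 2 13 3 16 9 17 12 11 1 7)| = 12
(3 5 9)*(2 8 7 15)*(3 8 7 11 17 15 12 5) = [0, 1, 7, 3, 4, 9, 6, 12, 11, 8, 10, 17, 5, 13, 14, 2, 16, 15] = (2 7 12 5 9 8 11 17 15)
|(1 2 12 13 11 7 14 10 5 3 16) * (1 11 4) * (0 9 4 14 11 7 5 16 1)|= |(0 9 4)(1 2 12 13 14 10 16 7 11 5 3)|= 33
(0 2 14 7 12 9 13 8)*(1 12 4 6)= (0 2 14 7 4 6 1 12 9 13 8)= [2, 12, 14, 3, 6, 5, 1, 4, 0, 13, 10, 11, 9, 8, 7]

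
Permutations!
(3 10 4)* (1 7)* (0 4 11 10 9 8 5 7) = (0 4 3 9 8 5 7 1)(10 11) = [4, 0, 2, 9, 3, 7, 6, 1, 5, 8, 11, 10]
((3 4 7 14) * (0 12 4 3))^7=((0 12 4 7 14))^7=(0 4 14 12 7)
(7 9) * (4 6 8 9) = (4 6 8 9 7) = [0, 1, 2, 3, 6, 5, 8, 4, 9, 7]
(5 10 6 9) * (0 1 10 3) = [1, 10, 2, 0, 4, 3, 9, 7, 8, 5, 6] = (0 1 10 6 9 5 3)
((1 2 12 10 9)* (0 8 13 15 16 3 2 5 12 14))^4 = (0 16)(1 9 10 12 5)(2 13)(3 8)(14 15)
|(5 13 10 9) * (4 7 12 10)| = 7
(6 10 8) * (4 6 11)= (4 6 10 8 11)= [0, 1, 2, 3, 6, 5, 10, 7, 11, 9, 8, 4]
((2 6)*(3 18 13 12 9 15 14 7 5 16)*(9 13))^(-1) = ((2 6)(3 18 9 15 14 7 5 16)(12 13))^(-1) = (2 6)(3 16 5 7 14 15 9 18)(12 13)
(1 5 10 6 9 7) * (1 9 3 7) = [0, 5, 2, 7, 4, 10, 3, 9, 8, 1, 6] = (1 5 10 6 3 7 9)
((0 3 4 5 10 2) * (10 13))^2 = (0 4 13 2 3 5 10)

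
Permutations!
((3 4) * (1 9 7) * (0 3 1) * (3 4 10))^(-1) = (0 7 9 1 4)(3 10) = ((0 4 1 9 7)(3 10))^(-1)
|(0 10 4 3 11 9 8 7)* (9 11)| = |(11)(0 10 4 3 9 8 7)| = 7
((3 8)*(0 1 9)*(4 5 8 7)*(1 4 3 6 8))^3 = (0 1 4 9 5)(3 7)(6 8)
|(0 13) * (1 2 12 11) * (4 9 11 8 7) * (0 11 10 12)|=30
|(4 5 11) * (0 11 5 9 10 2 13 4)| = 10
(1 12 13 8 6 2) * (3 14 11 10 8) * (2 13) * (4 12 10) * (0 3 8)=(0 3 14 11 4 12 2 1 10)(6 13 8)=[3, 10, 1, 14, 12, 5, 13, 7, 6, 9, 0, 4, 2, 8, 11]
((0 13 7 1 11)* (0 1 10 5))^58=(0 10 13 5 7)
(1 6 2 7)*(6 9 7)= (1 9 7)(2 6)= [0, 9, 6, 3, 4, 5, 2, 1, 8, 7]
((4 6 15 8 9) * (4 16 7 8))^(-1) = ((4 6 15)(7 8 9 16))^(-1) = (4 15 6)(7 16 9 8)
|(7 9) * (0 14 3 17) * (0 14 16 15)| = 6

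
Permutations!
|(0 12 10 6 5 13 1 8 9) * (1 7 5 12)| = |(0 1 8 9)(5 13 7)(6 12 10)| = 12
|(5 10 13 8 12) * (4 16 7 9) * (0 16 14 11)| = |(0 16 7 9 4 14 11)(5 10 13 8 12)| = 35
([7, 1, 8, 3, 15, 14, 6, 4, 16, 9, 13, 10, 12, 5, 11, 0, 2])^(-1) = (0 15 4 7)(2 16 8)(5 13 10 11 14)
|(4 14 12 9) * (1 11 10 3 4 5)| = |(1 11 10 3 4 14 12 9 5)| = 9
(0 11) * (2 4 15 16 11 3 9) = [3, 1, 4, 9, 15, 5, 6, 7, 8, 2, 10, 0, 12, 13, 14, 16, 11] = (0 3 9 2 4 15 16 11)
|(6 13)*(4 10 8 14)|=4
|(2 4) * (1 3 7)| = |(1 3 7)(2 4)| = 6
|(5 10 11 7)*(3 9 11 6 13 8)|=9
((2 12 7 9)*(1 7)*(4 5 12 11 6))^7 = ((1 7 9 2 11 6 4 5 12))^7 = (1 5 6 2 7 12 4 11 9)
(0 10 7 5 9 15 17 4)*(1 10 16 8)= [16, 10, 2, 3, 0, 9, 6, 5, 1, 15, 7, 11, 12, 13, 14, 17, 8, 4]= (0 16 8 1 10 7 5 9 15 17 4)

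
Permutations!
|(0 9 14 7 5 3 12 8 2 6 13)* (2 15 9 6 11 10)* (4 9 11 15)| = 24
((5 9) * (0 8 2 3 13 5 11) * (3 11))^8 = ((0 8 2 11)(3 13 5 9))^8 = (13)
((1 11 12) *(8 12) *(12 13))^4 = (1 12 13 8 11)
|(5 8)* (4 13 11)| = 6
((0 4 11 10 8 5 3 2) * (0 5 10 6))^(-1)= ((0 4 11 6)(2 5 3)(8 10))^(-1)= (0 6 11 4)(2 3 5)(8 10)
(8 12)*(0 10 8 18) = (0 10 8 12 18) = [10, 1, 2, 3, 4, 5, 6, 7, 12, 9, 8, 11, 18, 13, 14, 15, 16, 17, 0]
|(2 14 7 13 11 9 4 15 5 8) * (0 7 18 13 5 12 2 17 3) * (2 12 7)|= 14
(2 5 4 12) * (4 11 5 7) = (2 7 4 12)(5 11) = [0, 1, 7, 3, 12, 11, 6, 4, 8, 9, 10, 5, 2]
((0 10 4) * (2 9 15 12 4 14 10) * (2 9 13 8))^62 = (0 15 4 9 12)(2 8 13)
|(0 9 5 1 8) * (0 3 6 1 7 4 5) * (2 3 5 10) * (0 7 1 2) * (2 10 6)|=6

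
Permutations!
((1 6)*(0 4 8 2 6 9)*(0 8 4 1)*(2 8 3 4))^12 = (0 2 3 1 6 4 9)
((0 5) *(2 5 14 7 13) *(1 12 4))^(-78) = (14)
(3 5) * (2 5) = (2 5 3) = [0, 1, 5, 2, 4, 3]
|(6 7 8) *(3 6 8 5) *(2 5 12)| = |(2 5 3 6 7 12)| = 6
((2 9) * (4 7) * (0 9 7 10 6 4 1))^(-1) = ((0 9 2 7 1)(4 10 6))^(-1) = (0 1 7 2 9)(4 6 10)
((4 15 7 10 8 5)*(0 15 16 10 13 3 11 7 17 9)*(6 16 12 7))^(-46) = (0 17)(3 7 4 8 16 11 13 12 5 10 6)(9 15)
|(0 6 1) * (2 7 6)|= |(0 2 7 6 1)|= 5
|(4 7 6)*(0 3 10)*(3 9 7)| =|(0 9 7 6 4 3 10)| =7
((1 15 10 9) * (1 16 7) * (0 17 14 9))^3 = (0 9 1)(7 10 14)(15 17 16)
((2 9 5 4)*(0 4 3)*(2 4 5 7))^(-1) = (0 3 5)(2 7 9) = ((0 5 3)(2 9 7))^(-1)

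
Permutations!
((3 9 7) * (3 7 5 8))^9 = (3 9 5 8)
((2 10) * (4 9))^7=((2 10)(4 9))^7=(2 10)(4 9)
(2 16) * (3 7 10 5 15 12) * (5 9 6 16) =[0, 1, 5, 7, 4, 15, 16, 10, 8, 6, 9, 11, 3, 13, 14, 12, 2] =(2 5 15 12 3 7 10 9 6 16)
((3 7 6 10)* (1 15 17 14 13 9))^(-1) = ((1 15 17 14 13 9)(3 7 6 10))^(-1) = (1 9 13 14 17 15)(3 10 6 7)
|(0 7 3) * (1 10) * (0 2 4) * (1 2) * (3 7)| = 6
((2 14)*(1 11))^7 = ((1 11)(2 14))^7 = (1 11)(2 14)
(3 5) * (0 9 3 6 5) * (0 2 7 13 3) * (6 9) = (0 6 5 9)(2 7 13 3) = [6, 1, 7, 2, 4, 9, 5, 13, 8, 0, 10, 11, 12, 3]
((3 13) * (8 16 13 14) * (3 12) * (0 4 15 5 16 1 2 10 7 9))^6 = (0 12 10 5 8)(1 4 3 7 16)(2 15 14 9 13) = ((0 4 15 5 16 13 12 3 14 8 1 2 10 7 9))^6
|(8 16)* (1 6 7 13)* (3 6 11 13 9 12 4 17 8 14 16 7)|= 6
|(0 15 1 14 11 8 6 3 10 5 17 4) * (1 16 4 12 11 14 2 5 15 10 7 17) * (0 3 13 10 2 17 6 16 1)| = 39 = |(0 2 5)(1 17 12 11 8 16 4 3 7 6 13 10 15)|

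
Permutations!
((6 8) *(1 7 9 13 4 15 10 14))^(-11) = (1 15 9 14 4 7 10 13)(6 8)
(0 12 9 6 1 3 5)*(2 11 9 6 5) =(0 12 6 1 3 2 11 9 5) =[12, 3, 11, 2, 4, 0, 1, 7, 8, 5, 10, 9, 6]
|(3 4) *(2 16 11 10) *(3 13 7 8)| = 20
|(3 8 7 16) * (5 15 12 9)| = 4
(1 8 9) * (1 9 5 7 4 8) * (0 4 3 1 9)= (0 4 8 5 7 3 1 9)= [4, 9, 2, 1, 8, 7, 6, 3, 5, 0]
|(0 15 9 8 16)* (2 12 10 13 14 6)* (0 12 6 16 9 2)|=20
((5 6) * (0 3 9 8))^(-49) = (0 8 9 3)(5 6)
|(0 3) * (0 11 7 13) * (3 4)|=|(0 4 3 11 7 13)|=6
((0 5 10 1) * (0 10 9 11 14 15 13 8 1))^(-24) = ((0 5 9 11 14 15 13 8 1 10))^(-24) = (0 13 9 1 14)(5 8 11 10 15)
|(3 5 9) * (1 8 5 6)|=6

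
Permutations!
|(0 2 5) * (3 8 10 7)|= 12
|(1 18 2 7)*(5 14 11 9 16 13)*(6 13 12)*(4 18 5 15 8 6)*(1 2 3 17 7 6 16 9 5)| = 12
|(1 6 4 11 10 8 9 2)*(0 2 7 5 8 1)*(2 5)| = |(0 5 8 9 7 2)(1 6 4 11 10)| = 30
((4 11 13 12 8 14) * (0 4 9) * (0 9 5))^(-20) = ((0 4 11 13 12 8 14 5))^(-20) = (0 12)(4 8)(5 13)(11 14)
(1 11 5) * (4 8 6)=[0, 11, 2, 3, 8, 1, 4, 7, 6, 9, 10, 5]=(1 11 5)(4 8 6)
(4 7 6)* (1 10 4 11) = (1 10 4 7 6 11) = [0, 10, 2, 3, 7, 5, 11, 6, 8, 9, 4, 1]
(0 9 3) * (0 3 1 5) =(0 9 1 5) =[9, 5, 2, 3, 4, 0, 6, 7, 8, 1]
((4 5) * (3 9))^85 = ((3 9)(4 5))^85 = (3 9)(4 5)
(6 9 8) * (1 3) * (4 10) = [0, 3, 2, 1, 10, 5, 9, 7, 6, 8, 4] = (1 3)(4 10)(6 9 8)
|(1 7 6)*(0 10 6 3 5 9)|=8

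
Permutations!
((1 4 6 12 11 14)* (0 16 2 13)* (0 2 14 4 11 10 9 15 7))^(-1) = ((0 16 14 1 11 4 6 12 10 9 15 7)(2 13))^(-1) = (0 7 15 9 10 12 6 4 11 1 14 16)(2 13)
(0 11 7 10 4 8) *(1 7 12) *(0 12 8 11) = [0, 7, 2, 3, 11, 5, 6, 10, 12, 9, 4, 8, 1] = (1 7 10 4 11 8 12)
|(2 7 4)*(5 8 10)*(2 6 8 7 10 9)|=|(2 10 5 7 4 6 8 9)|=8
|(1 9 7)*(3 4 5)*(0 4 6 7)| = 8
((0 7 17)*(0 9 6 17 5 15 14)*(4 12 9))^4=(0 14 15 5 7)(4 17 6 9 12)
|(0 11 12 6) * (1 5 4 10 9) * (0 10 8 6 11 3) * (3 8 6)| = |(0 8 3)(1 5 4 6 10 9)(11 12)| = 6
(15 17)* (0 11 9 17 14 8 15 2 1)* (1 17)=(0 11 9 1)(2 17)(8 15 14)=[11, 0, 17, 3, 4, 5, 6, 7, 15, 1, 10, 9, 12, 13, 8, 14, 16, 2]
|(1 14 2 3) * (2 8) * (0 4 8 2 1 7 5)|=9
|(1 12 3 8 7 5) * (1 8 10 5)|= |(1 12 3 10 5 8 7)|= 7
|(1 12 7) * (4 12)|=4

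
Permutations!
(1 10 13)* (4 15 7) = (1 10 13)(4 15 7) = [0, 10, 2, 3, 15, 5, 6, 4, 8, 9, 13, 11, 12, 1, 14, 7]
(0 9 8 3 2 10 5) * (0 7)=(0 9 8 3 2 10 5 7)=[9, 1, 10, 2, 4, 7, 6, 0, 3, 8, 5]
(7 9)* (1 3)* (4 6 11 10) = [0, 3, 2, 1, 6, 5, 11, 9, 8, 7, 4, 10] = (1 3)(4 6 11 10)(7 9)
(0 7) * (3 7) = (0 3 7) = [3, 1, 2, 7, 4, 5, 6, 0]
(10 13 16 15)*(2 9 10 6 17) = (2 9 10 13 16 15 6 17) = [0, 1, 9, 3, 4, 5, 17, 7, 8, 10, 13, 11, 12, 16, 14, 6, 15, 2]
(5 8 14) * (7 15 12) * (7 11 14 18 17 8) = (5 7 15 12 11 14)(8 18 17) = [0, 1, 2, 3, 4, 7, 6, 15, 18, 9, 10, 14, 11, 13, 5, 12, 16, 8, 17]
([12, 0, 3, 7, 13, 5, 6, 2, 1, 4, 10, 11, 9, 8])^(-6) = (0 12 9 4 13 8 1)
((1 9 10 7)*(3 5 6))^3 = (1 7 10 9)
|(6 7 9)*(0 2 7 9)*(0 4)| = 4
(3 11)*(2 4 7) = [0, 1, 4, 11, 7, 5, 6, 2, 8, 9, 10, 3] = (2 4 7)(3 11)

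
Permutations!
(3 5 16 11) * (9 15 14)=(3 5 16 11)(9 15 14)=[0, 1, 2, 5, 4, 16, 6, 7, 8, 15, 10, 3, 12, 13, 9, 14, 11]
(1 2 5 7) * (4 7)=(1 2 5 4 7)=[0, 2, 5, 3, 7, 4, 6, 1]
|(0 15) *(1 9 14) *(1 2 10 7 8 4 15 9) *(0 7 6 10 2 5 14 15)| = 6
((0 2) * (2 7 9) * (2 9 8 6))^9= ((9)(0 7 8 6 2))^9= (9)(0 2 6 8 7)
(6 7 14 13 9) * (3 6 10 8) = (3 6 7 14 13 9 10 8) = [0, 1, 2, 6, 4, 5, 7, 14, 3, 10, 8, 11, 12, 9, 13]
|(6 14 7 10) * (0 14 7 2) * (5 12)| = |(0 14 2)(5 12)(6 7 10)| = 6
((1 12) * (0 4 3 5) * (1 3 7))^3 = (0 1 5 7 3 4 12) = ((0 4 7 1 12 3 5))^3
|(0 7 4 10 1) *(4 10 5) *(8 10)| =10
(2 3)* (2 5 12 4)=(2 3 5 12 4)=[0, 1, 3, 5, 2, 12, 6, 7, 8, 9, 10, 11, 4]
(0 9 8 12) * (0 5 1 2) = [9, 2, 0, 3, 4, 1, 6, 7, 12, 8, 10, 11, 5] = (0 9 8 12 5 1 2)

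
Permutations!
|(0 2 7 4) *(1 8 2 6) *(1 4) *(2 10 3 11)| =21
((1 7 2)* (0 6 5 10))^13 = (0 6 5 10)(1 7 2)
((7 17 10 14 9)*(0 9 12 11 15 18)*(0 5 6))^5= ((0 9 7 17 10 14 12 11 15 18 5 6))^5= (0 14 5 17 15 9 12 6 10 18 7 11)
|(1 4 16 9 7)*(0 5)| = |(0 5)(1 4 16 9 7)| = 10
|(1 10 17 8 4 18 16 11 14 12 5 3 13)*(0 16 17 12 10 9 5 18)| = |(0 16 11 14 10 12 18 17 8 4)(1 9 5 3 13)| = 10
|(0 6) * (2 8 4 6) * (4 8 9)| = 5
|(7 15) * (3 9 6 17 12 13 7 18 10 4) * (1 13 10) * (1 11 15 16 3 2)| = |(1 13 7 16 3 9 6 17 12 10 4 2)(11 15 18)| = 12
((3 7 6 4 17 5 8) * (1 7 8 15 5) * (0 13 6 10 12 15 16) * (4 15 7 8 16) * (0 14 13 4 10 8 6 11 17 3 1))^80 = ((0 4 3 16 14 13 11 17)(1 6 15 5 10 12 7 8))^80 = (17)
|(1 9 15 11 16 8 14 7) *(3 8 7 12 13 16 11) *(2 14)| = 11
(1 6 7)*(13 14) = (1 6 7)(13 14) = [0, 6, 2, 3, 4, 5, 7, 1, 8, 9, 10, 11, 12, 14, 13]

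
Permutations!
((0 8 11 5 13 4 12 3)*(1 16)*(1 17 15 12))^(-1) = (0 3 12 15 17 16 1 4 13 5 11 8)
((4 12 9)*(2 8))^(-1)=((2 8)(4 12 9))^(-1)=(2 8)(4 9 12)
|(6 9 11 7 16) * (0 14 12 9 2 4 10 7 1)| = 6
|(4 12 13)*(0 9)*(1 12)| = |(0 9)(1 12 13 4)| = 4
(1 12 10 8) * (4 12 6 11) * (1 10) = (1 6 11 4 12)(8 10) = [0, 6, 2, 3, 12, 5, 11, 7, 10, 9, 8, 4, 1]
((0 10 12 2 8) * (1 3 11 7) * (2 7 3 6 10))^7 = (0 2 8)(1 10 7 6 12)(3 11)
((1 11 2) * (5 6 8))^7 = (1 11 2)(5 6 8) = ((1 11 2)(5 6 8))^7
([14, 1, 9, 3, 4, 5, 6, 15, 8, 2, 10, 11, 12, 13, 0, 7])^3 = [14, 1, 9, 3, 4, 5, 6, 15, 8, 2, 10, 11, 12, 13, 0, 7]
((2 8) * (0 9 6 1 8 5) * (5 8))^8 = ((0 9 6 1 5)(2 8))^8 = (0 1 9 5 6)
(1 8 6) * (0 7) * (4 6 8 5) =(8)(0 7)(1 5 4 6) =[7, 5, 2, 3, 6, 4, 1, 0, 8]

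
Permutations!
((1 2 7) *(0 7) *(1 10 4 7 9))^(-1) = (0 2 1 9)(4 10 7)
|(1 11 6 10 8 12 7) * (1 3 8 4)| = 20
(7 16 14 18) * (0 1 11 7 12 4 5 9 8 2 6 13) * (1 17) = [17, 11, 6, 3, 5, 9, 13, 16, 2, 8, 10, 7, 4, 0, 18, 15, 14, 1, 12] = (0 17 1 11 7 16 14 18 12 4 5 9 8 2 6 13)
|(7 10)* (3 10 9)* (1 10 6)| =6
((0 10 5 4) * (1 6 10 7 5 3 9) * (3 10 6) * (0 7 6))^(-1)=(10)(0 6)(1 9 3)(4 5 7)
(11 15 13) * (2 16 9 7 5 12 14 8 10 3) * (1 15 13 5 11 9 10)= (1 15 5 12 14 8)(2 16 10 3)(7 11 13 9)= [0, 15, 16, 2, 4, 12, 6, 11, 1, 7, 3, 13, 14, 9, 8, 5, 10]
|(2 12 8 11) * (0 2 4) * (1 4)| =7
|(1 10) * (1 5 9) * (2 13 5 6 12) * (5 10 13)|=8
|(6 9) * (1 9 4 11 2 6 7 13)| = |(1 9 7 13)(2 6 4 11)| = 4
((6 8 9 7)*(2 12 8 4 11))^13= ((2 12 8 9 7 6 4 11))^13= (2 6 8 11 7 12 4 9)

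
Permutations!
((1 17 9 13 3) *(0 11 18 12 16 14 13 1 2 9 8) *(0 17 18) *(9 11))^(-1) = ((0 9 1 18 12 16 14 13 3 2 11)(8 17))^(-1) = (0 11 2 3 13 14 16 12 18 1 9)(8 17)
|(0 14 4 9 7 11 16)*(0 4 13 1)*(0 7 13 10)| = |(0 14 10)(1 7 11 16 4 9 13)| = 21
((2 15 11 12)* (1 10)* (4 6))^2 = (2 11)(12 15)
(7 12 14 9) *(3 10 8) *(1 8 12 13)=(1 8 3 10 12 14 9 7 13)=[0, 8, 2, 10, 4, 5, 6, 13, 3, 7, 12, 11, 14, 1, 9]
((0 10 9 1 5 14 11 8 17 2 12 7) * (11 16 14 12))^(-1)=((0 10 9 1 5 12 7)(2 11 8 17)(14 16))^(-1)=(0 7 12 5 1 9 10)(2 17 8 11)(14 16)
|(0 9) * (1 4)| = |(0 9)(1 4)| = 2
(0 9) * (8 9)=(0 8 9)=[8, 1, 2, 3, 4, 5, 6, 7, 9, 0]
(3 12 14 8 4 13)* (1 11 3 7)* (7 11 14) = [0, 14, 2, 12, 13, 5, 6, 1, 4, 9, 10, 3, 7, 11, 8] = (1 14 8 4 13 11 3 12 7)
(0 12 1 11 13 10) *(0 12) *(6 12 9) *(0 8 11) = (0 8 11 13 10 9 6 12 1) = [8, 0, 2, 3, 4, 5, 12, 7, 11, 6, 9, 13, 1, 10]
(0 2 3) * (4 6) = [2, 1, 3, 0, 6, 5, 4] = (0 2 3)(4 6)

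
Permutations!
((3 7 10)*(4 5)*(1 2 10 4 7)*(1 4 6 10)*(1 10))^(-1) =(1 6 7 5 4 3 10 2) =((1 2 10 3 4 5 7 6))^(-1)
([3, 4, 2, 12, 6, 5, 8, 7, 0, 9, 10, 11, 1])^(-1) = [8, 12, 2, 0, 1, 5, 4, 7, 6, 9, 10, 11, 3]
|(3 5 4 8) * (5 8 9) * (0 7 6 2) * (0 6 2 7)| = 6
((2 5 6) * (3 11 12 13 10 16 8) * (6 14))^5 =(2 5 14 6)(3 16 13 11 8 10 12) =((2 5 14 6)(3 11 12 13 10 16 8))^5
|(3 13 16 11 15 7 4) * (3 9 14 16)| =14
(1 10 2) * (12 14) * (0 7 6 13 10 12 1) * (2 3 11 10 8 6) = (0 7 2)(1 12 14)(3 11 10)(6 13 8) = [7, 12, 0, 11, 4, 5, 13, 2, 6, 9, 3, 10, 14, 8, 1]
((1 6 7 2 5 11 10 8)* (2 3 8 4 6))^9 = (1 8 3 7 6 4 10 11 5 2)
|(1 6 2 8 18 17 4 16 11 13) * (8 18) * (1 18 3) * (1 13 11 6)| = 8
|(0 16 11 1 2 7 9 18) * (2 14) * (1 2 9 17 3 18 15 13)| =|(0 16 11 2 7 17 3 18)(1 14 9 15 13)| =40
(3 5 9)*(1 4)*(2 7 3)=[0, 4, 7, 5, 1, 9, 6, 3, 8, 2]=(1 4)(2 7 3 5 9)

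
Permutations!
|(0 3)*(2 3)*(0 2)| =|(2 3)| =2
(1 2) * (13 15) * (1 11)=(1 2 11)(13 15)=[0, 2, 11, 3, 4, 5, 6, 7, 8, 9, 10, 1, 12, 15, 14, 13]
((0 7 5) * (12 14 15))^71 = (0 5 7)(12 15 14) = ((0 7 5)(12 14 15))^71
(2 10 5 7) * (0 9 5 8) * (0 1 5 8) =(0 9 8 1 5 7 2 10) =[9, 5, 10, 3, 4, 7, 6, 2, 1, 8, 0]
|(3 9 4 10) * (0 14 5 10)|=|(0 14 5 10 3 9 4)|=7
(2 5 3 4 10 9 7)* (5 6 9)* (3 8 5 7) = [0, 1, 6, 4, 10, 8, 9, 2, 5, 3, 7] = (2 6 9 3 4 10 7)(5 8)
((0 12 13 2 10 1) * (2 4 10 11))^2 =(0 13 10)(1 12 4)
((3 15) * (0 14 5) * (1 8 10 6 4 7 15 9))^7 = ((0 14 5)(1 8 10 6 4 7 15 3 9))^7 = (0 14 5)(1 3 7 6 8 9 15 4 10)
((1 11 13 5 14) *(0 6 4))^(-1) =(0 4 6)(1 14 5 13 11)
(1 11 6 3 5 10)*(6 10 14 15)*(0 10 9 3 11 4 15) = (0 10 1 4 15 6 11 9 3 5 14) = [10, 4, 2, 5, 15, 14, 11, 7, 8, 3, 1, 9, 12, 13, 0, 6]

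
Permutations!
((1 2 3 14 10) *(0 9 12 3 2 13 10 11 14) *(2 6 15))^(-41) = (0 3 12 9)(1 13 10)(2 6 15)(11 14)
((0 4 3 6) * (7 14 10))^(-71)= (0 4 3 6)(7 14 10)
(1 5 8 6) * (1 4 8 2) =(1 5 2)(4 8 6) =[0, 5, 1, 3, 8, 2, 4, 7, 6]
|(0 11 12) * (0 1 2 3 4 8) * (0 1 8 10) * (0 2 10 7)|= 10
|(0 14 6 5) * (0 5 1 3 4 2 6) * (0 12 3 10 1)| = |(0 14 12 3 4 2 6)(1 10)| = 14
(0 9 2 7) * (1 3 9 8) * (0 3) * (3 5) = (0 8 1)(2 7 5 3 9) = [8, 0, 7, 9, 4, 3, 6, 5, 1, 2]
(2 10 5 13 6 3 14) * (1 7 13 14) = [0, 7, 10, 1, 4, 14, 3, 13, 8, 9, 5, 11, 12, 6, 2] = (1 7 13 6 3)(2 10 5 14)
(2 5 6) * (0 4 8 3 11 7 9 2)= [4, 1, 5, 11, 8, 6, 0, 9, 3, 2, 10, 7]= (0 4 8 3 11 7 9 2 5 6)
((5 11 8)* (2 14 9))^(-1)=((2 14 9)(5 11 8))^(-1)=(2 9 14)(5 8 11)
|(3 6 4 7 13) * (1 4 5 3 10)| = 15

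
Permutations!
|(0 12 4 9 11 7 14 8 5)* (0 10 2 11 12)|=21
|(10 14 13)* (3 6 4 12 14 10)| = |(3 6 4 12 14 13)| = 6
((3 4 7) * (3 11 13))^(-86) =((3 4 7 11 13))^(-86) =(3 13 11 7 4)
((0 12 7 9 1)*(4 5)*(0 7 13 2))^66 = ((0 12 13 2)(1 7 9)(4 5))^66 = (0 13)(2 12)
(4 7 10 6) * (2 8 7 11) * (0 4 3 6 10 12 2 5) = (0 4 11 5)(2 8 7 12)(3 6) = [4, 1, 8, 6, 11, 0, 3, 12, 7, 9, 10, 5, 2]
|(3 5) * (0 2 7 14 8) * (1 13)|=10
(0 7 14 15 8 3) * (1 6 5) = (0 7 14 15 8 3)(1 6 5) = [7, 6, 2, 0, 4, 1, 5, 14, 3, 9, 10, 11, 12, 13, 15, 8]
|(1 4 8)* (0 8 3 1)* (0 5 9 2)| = 15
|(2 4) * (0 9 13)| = |(0 9 13)(2 4)| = 6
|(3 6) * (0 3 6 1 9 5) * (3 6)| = 6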